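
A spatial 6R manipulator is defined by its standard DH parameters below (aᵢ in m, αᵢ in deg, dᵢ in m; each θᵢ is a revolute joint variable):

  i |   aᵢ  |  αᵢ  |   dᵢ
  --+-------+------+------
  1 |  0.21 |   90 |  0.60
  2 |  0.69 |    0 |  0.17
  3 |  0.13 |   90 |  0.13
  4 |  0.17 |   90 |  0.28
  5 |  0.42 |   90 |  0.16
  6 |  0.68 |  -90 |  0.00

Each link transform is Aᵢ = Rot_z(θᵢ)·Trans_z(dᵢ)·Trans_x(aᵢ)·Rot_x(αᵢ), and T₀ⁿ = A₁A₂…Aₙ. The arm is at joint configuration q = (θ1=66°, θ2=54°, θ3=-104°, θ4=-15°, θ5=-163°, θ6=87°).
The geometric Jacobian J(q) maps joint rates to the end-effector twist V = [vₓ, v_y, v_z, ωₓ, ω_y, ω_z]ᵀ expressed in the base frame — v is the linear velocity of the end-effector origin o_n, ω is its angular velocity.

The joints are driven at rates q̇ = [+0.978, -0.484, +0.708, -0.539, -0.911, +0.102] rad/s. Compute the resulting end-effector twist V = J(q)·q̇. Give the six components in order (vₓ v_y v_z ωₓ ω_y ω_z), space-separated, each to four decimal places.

-0.3388 -0.7369 -0.1914 1.2072 -0.0217 1.1032

o_n = [-0.2888, 0.4374, 1.3272]
J₁: ẑ×o_n = [-0.4374, -0.2888, 0.0000], ω = ẑ
J2: z=[0.9135, -0.4067, 0.0000] o=[0.0854, 0.1918, 0.6000] → [-0.2958, -0.6644, 0.0721, 0.9135, -0.4067, 0.0000]
J3: z=[0.9135, -0.4067, 0.0000] o=[0.4057, 0.4932, 1.1582] → [-0.0687, -0.1544, -0.3334, 0.9135, -0.4067, 0.0000]
J4: z=[-0.3116, -0.6998, -0.6428] o=[0.5584, 0.5167, 1.0586] → [-0.2389, 0.6283, -0.5682, -0.3116, -0.6998, -0.6428]
J5: z=[-0.9501, 0.2409, 0.1983] o=[0.4739, 0.4350, 0.7529] → [0.1379, 0.3945, 0.1815, -0.9501, 0.2409, 0.1983]
J6: z=[-0.3027, -0.8659, -0.3984] o=[0.3537, 0.2894, 1.1607] → [-0.0852, 0.3063, -0.6011, -0.3027, -0.8659, -0.3984]
V = J·q̇ = [-0.3388, -0.7369, -0.1914, 1.2072, -0.0217, 1.1032]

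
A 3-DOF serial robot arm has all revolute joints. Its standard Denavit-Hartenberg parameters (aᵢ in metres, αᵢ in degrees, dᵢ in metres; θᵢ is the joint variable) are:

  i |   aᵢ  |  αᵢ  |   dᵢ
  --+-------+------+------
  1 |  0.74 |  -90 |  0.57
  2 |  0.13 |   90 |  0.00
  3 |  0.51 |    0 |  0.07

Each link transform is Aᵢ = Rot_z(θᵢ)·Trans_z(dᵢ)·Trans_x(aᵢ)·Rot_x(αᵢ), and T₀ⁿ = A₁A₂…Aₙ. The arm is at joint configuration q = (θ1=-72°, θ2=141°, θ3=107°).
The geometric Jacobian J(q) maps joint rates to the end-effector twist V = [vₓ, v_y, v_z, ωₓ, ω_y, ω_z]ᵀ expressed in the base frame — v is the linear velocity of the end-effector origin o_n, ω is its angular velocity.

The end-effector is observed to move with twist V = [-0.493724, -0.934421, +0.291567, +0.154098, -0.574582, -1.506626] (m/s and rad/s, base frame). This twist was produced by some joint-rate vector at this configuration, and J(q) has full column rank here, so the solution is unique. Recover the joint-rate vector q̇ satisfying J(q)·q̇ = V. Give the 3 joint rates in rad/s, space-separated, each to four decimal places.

o_n = [0.7107, -0.6091, 0.5276]
J₁: ẑ×o_n = [0.6091, 0.7107, -0.0000], ω = ẑ
J2: z=[0.9511, 0.3090, 0.0000] o=[0.2287, -0.7038, 0.5700] → [-0.0131, 0.0403, -0.0589, 0.9511, 0.3090, 0.0000]
J3: z=[0.1945, -0.5985, -0.7771] o=[0.1975, -0.6077, 0.4882] → [-0.0247, -0.4066, 0.3069, 0.1945, -0.5985, -0.7771]
q̇ = J⁺·V = [-0.7730, -0.0310, 0.9440]

-0.7730 -0.0310 0.9440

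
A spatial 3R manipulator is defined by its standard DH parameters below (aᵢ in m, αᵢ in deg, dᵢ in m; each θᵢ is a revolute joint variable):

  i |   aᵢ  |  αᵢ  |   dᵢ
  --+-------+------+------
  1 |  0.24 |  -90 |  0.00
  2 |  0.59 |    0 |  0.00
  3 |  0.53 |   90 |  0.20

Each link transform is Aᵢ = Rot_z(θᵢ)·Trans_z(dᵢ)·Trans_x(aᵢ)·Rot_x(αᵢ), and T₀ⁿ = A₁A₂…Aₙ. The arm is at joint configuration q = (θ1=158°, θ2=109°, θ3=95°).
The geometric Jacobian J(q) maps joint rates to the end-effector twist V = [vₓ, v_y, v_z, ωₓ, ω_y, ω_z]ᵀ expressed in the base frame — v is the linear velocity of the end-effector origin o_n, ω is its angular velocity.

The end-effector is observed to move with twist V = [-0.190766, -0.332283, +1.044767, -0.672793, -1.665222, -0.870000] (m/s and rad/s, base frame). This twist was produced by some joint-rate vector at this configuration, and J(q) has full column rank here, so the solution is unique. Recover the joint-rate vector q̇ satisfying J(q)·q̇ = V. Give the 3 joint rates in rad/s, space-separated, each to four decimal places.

-0.8700 0.9120 0.8840

o_n = [0.3296, -0.3489, -0.3423]
J₁: ẑ×o_n = [0.3489, 0.3296, -0.0000], ω = ẑ
J2: z=[-0.3746, -0.9272, 0.0000] o=[-0.2225, 0.0899, 0.0000] → [0.3174, -0.1282, 0.6763, -0.3746, -0.9272, 0.0000]
J3: z=[-0.3746, -0.9272, 0.0000] o=[-0.0444, 0.0179, -0.5579] → [-0.1999, 0.0808, 0.4842, -0.3746, -0.9272, 0.0000]
q̇ = J⁺·V = [-0.8700, 0.9120, 0.8840]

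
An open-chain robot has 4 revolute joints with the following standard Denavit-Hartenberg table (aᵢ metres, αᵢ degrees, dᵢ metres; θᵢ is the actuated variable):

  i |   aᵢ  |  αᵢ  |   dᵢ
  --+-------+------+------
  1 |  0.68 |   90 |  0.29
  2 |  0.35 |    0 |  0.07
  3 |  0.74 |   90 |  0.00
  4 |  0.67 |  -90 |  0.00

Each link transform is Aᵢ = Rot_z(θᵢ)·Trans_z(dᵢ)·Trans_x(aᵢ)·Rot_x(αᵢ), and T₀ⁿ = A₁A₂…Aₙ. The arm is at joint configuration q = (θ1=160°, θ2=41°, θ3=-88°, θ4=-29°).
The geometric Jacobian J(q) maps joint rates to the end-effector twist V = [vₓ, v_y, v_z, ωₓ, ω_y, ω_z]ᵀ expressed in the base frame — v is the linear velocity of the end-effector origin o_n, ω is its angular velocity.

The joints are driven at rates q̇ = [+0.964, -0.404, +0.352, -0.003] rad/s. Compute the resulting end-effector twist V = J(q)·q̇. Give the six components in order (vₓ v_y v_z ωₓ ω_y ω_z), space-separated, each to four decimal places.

-0.4184 -1.7459 -0.1530 -0.0198 -0.0481 0.9660

o_n = [-1.8242, 0.3928, -0.4502]
J₁: ẑ×o_n = [-0.3928, -1.8242, 0.0000], ω = ẑ
J2: z=[0.3420, 0.9397, 0.0000] o=[-0.6390, 0.2326, 0.2900] → [-0.6955, 0.2531, 1.1685, 0.3420, 0.9397, 0.0000]
J3: z=[0.3420, 0.9397, 0.0000] o=[-0.8633, 0.3887, 0.5196] → [-0.9113, 0.3317, 0.9043, 0.3420, 0.9397, 0.0000]
J4: z=[0.6872, -0.2501, -0.6820] o=[-1.3375, 0.5613, -0.0216] → [-0.0077, 0.6264, -0.2376, 0.6872, -0.2501, -0.6820]
V = J·q̇ = [-0.4184, -1.7459, -0.1530, -0.0198, -0.0481, 0.9660]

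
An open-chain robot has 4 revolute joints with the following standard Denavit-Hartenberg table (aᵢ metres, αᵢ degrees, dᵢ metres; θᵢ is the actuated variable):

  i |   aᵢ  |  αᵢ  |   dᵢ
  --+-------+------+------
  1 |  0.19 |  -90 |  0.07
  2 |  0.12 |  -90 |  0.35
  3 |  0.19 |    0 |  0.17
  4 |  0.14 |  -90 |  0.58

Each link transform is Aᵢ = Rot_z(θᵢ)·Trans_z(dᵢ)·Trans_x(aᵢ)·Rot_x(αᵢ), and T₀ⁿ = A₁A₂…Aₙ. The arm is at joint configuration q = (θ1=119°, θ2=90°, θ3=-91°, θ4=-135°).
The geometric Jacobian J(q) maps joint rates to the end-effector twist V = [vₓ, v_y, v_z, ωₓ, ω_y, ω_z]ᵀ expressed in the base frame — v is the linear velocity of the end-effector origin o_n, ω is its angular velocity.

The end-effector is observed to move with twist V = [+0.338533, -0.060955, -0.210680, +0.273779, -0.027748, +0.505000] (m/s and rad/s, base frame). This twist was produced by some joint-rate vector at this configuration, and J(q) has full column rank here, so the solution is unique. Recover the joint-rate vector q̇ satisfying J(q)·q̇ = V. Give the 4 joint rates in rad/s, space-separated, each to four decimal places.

o_n = [-0.1127, -0.7027, 0.0506]
J₁: ẑ×o_n = [0.7027, -0.1127, 0.0000], ω = ẑ
J2: z=[-0.8746, -0.4848, 0.0000] o=[-0.0921, 0.1662, 0.0700] → [0.0094, -0.0170, 0.7500, -0.8746, -0.4848, 0.0000]
J3: z=[0.4848, -0.8746, -0.0000] o=[-0.3982, -0.0035, -0.0500] → [-0.0880, -0.0488, -0.0893, 0.4848, -0.8746, -0.0000]
J4: z=[0.4848, -0.8746, -0.0000] o=[-0.4820, -0.2443, -0.0467] → [-0.0851, -0.0471, 0.1007, 0.4848, -0.8746, -0.0000]
q̇ = J⁺·V = [0.5050, -0.2260, 0.3000, -0.1430]

0.5050 -0.2260 0.3000 -0.1430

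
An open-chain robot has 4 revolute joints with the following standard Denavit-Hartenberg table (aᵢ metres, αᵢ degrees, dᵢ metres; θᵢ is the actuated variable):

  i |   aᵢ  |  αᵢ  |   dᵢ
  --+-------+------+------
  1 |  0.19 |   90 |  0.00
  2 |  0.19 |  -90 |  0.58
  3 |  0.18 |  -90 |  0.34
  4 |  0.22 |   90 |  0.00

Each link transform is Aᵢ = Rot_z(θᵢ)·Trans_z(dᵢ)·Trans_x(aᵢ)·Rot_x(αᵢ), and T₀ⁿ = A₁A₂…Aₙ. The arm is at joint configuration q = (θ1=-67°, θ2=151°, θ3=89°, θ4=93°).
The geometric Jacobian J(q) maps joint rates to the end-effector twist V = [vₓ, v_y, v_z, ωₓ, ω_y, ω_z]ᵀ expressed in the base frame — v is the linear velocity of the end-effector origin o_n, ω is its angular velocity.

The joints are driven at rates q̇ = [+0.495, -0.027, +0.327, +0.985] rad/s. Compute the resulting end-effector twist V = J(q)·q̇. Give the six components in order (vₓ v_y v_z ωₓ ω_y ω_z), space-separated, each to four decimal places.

-0.1177 -0.3209 -0.0323 0.3153 -0.6297 -0.2685

o_n = [-0.3933, -0.1267, -0.0117]
J₁: ẑ×o_n = [0.1267, -0.3933, 0.0000], ω = ẑ
J2: z=[-0.9205, -0.3907, 0.0000] o=[0.0742, -0.1749, 0.0000] → [0.0046, -0.0108, -0.2271, -0.9205, -0.3907, 0.0000]
J3: z=[-0.1894, 0.4463, -0.8746] o=[-0.5246, -0.2486, 0.0921] → [0.0603, -0.1345, -0.0817, -0.1894, 0.4463, -0.8746]
J4: z=[0.3578, -0.7981, -0.4847] o=[-0.4244, -0.0240, -0.2037] → [-0.2031, -0.0838, -0.0119, 0.3578, -0.7981, -0.4847]
V = J·q̇ = [-0.1177, -0.3209, -0.0323, 0.3153, -0.6297, -0.2685]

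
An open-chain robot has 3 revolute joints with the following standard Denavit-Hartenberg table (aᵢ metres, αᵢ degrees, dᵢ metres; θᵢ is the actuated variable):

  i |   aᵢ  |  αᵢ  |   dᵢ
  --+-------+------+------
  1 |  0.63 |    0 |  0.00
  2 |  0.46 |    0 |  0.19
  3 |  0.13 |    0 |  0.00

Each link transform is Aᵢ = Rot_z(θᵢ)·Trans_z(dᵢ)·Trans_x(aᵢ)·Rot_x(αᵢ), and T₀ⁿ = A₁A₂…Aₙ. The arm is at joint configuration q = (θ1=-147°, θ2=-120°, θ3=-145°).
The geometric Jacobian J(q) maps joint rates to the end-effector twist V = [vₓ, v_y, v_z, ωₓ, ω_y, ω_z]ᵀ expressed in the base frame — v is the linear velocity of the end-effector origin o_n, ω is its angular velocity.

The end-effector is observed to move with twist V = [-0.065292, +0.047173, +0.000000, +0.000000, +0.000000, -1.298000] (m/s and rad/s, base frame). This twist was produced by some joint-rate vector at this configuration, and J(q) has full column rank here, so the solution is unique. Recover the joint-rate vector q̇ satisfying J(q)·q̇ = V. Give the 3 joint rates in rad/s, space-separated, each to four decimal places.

o_n = [-0.4724, 0.0138, 0.1900]
J₁: ẑ×o_n = [-0.0138, -0.4724, 0.0000], ω = ẑ
J2: z=[0.0000, 0.0000, 1.0000] o=[-0.5284, -0.3431, 0.0000] → [-0.3569, 0.0560, 0.0000, 0.0000, 0.0000, 1.0000]
J3: z=[0.0000, 0.0000, 1.0000] o=[-0.5524, 0.1162, 0.1900] → [0.1024, 0.0800, -0.0000, 0.0000, 0.0000, 1.0000]
q̇ = J⁺·V = [-0.2700, -0.0790, -0.9490]

-0.2700 -0.0790 -0.9490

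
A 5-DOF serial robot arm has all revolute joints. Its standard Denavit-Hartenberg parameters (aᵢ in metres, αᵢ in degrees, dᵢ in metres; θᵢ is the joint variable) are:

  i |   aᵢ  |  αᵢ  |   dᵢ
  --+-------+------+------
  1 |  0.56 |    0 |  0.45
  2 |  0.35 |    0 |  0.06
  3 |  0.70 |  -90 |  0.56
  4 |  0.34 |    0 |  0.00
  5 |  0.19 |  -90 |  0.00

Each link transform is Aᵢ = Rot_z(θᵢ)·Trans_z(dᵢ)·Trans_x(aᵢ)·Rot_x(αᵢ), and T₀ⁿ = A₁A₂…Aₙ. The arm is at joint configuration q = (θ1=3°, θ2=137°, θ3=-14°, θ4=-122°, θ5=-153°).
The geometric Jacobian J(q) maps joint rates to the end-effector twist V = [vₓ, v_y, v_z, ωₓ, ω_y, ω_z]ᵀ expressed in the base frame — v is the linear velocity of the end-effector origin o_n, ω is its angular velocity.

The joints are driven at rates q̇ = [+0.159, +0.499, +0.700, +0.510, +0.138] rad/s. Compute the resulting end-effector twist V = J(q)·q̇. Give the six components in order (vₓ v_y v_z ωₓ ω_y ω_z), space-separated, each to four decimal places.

o_n = [-0.0242, 0.6882, 1.1691]
J₁: ẑ×o_n = [-0.6882, -0.0242, 0.0000], ω = ẑ
J2: z=[0.0000, 0.0000, 1.0000] o=[0.5592, 0.0293, 0.4500] → [-0.6589, -0.5834, 0.0000, 0.0000, 0.0000, 1.0000]
J3: z=[0.0000, 0.0000, 1.0000] o=[0.2911, 0.2543, 0.5100] → [-0.4339, -0.3153, 0.0000, 0.0000, 0.0000, 1.0000]
J4: z=[-0.8090, -0.5878, 0.0000] o=[-0.1203, 0.8206, 1.0700] → [-0.0582, 0.0801, 0.1636, -0.8090, -0.5878, 0.0000]
J5: z=[-0.8090, -0.5878, 0.0000] o=[-0.0144, 0.6748, 1.3583] → [0.1113, -0.1531, -0.0166, -0.8090, -0.5878, 0.0000]
V = J·q̇ = [-0.7563, -0.4959, 0.0812, -0.5242, -0.3809, 1.3580]

-0.7563 -0.4959 0.0812 -0.5242 -0.3809 1.3580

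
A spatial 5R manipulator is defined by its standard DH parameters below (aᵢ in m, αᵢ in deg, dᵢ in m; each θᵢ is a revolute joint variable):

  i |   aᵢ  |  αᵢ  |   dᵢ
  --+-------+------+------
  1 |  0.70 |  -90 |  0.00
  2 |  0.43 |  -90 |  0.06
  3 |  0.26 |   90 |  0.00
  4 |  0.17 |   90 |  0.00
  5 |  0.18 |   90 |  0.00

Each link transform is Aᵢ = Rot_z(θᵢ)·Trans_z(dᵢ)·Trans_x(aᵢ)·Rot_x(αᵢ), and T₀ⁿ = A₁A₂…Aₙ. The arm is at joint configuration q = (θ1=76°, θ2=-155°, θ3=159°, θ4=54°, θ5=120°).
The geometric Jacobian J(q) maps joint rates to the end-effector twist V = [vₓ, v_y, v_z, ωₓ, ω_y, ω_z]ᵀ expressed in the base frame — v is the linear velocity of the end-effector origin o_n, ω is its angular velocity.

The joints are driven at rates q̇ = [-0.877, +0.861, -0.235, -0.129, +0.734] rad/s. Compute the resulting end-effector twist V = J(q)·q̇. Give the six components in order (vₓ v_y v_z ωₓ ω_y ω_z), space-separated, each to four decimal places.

o_n = [0.3220, 0.4832, 0.1429]
J₁: ẑ×o_n = [-0.4832, 0.3220, 0.0000], ω = ẑ
J2: z=[-0.9703, 0.2419, 0.0000] o=[0.1693, 0.6792, 0.0000] → [0.0346, 0.1386, 0.1532, -0.9703, 0.2419, 0.0000]
J3: z=[0.1022, 0.4101, 0.9063] o=[0.0168, 0.3156, 0.1817] → [-0.1679, 0.2806, -0.1080, 0.1022, 0.4101, 0.9063]
J4: z=[0.8273, -0.5410, 0.1515] o=[0.1605, 0.5065, 0.0791] → [-0.0309, -0.0282, 0.0682, 0.8273, -0.5410, 0.1515]
J5: z=[0.3868, 0.3530, -0.8519] o=[0.2297, 0.6363, 0.1644] → [-0.1380, -0.0703, -0.0918, 0.3868, 0.3530, -0.8519]
V = J·q̇ = [0.3957, -0.2770, 0.0811, -0.6822, 0.4408, -1.7348]

0.3957 -0.2770 0.0811 -0.6822 0.4408 -1.7348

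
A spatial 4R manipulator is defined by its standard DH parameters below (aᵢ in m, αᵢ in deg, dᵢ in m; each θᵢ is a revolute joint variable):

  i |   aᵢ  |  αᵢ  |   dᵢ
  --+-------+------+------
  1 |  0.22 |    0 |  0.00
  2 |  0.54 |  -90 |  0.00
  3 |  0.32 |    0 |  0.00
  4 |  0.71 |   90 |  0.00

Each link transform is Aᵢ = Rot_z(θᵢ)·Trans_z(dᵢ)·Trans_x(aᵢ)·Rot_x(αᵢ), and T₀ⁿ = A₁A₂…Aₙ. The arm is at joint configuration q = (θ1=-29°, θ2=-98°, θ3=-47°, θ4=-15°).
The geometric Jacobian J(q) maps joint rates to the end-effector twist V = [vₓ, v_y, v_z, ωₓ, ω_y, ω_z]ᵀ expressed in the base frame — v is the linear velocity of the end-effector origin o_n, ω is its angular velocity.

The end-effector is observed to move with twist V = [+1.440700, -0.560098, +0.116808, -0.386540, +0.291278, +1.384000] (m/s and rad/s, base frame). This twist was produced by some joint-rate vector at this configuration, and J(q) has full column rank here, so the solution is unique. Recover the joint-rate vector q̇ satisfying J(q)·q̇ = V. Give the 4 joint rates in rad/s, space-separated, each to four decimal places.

o_n = [-0.4645, -0.9784, 0.8609]
J₁: ẑ×o_n = [0.9784, -0.4645, 0.0000], ω = ẑ
J2: z=[0.0000, 0.0000, 1.0000] o=[0.1924, -0.1067, 0.0000] → [0.8718, -0.6569, 0.0000, 0.0000, 0.0000, 1.0000]
J3: z=[0.7986, -0.6018, 0.0000] o=[-0.1326, -0.5379, 0.0000] → [-0.5181, -0.6876, -0.5516, 0.7986, -0.6018, 0.0000]
J4: z=[0.7986, -0.6018, 0.0000] o=[-0.2639, -0.7122, 0.2340] → [-0.3773, -0.5007, -0.3333, 0.7986, -0.6018, 0.0000]
q̇ = J⁺·V = [0.7530, 0.6310, 0.2040, -0.6880]

0.7530 0.6310 0.2040 -0.6880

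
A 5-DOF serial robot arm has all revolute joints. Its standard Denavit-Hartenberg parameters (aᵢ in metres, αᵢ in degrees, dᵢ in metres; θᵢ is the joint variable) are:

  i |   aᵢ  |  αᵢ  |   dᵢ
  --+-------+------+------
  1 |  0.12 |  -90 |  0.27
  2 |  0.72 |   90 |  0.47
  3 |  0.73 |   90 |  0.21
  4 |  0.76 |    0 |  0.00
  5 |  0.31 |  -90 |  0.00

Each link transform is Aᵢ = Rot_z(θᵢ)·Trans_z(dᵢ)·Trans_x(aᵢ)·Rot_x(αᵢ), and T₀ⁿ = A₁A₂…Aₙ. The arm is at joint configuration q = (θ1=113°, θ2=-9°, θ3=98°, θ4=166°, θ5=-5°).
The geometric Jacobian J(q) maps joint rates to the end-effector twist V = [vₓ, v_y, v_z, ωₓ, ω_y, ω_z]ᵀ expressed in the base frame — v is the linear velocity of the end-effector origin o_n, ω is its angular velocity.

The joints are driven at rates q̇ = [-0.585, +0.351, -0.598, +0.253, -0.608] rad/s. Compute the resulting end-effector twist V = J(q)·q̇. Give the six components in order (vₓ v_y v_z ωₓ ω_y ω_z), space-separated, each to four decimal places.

0.4012 0.3363 -0.3460 -0.1785 -0.3513 -1.2306

o_n = [-0.4693, 0.6645, 0.8779]
J₁: ẑ×o_n = [-0.6645, -0.4693, 0.0000], ω = ẑ
J2: z=[-0.9205, -0.3907, 0.0000] o=[-0.0469, 0.1105, 0.2700] → [-0.2375, 0.5595, -0.6750, -0.9205, -0.3907, 0.0000]
J3: z=[0.0611, -0.1440, 0.9877] o=[-0.7574, 0.5814, 0.3826] → [-0.1534, 0.2542, 0.0466, 0.0611, -0.1440, 0.9877]
J4: z=[-0.5103, 0.8459, 0.1549] o=[-1.3708, 0.1764, 0.5742] → [0.1813, 0.2946, -1.0116, -0.5103, 0.8459, 0.1549]
J5: z=[-0.5103, 0.8459, 0.1549] o=[-0.7269, 0.5285, 0.7718] → [0.0687, 0.0940, -0.2873, -0.5103, 0.8459, 0.1549]
V = J·q̇ = [0.4012, 0.3363, -0.3460, -0.1785, -0.3513, -1.2306]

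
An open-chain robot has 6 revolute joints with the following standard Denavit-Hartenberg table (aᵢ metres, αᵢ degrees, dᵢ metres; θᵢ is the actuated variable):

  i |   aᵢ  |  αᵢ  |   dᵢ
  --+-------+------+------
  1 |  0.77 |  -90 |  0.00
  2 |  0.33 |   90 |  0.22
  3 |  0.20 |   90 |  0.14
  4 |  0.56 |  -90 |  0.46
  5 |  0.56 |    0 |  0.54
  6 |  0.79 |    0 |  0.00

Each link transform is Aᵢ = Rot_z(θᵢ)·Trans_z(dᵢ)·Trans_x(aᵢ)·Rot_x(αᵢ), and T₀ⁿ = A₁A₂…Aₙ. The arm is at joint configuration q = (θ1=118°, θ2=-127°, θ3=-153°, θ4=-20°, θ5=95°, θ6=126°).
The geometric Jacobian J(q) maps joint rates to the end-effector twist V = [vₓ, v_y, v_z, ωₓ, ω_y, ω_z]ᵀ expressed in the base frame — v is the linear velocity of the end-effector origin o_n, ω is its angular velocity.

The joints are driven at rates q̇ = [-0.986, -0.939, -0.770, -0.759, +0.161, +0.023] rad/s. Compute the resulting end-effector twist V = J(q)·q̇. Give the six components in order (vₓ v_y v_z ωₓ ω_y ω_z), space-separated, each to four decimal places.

o_n = [-0.5481, 0.0590, -0.5129]
J₁: ẑ×o_n = [-0.0590, -0.5481, 0.0000], ω = ẑ
J2: z=[-0.8829, -0.4695, 0.0000] o=[-0.3615, 0.6799, 0.0000] → [0.2408, -0.4529, 0.4606, -0.8829, -0.4695, 0.0000]
J3: z=[0.3749, -0.7052, -0.6018] o=[-0.4625, 0.4012, 0.2635] → [0.3416, 0.3426, -0.1887, 0.3749, -0.7052, -0.6018]
J4: z=[-0.9150, -0.1771, -0.3626] o=[-0.3802, 0.4398, 0.0370] → [-0.0407, -0.4423, 0.3187, -0.9150, -0.1771, -0.3626]
J5: z=[0.4033, -0.4278, -0.8089] o=[-0.7944, 0.8547, -0.3890] → [-0.5907, -0.1493, -0.2155, 0.4033, -0.4278, -0.8089]
J6: z=[0.4033, -0.4278, -0.8089] o=[-0.0668, 0.6792, -0.6009] → [-0.5394, 0.3538, -0.4561, 0.4033, -0.4278, -0.8089]
V = J·q̇ = [-0.5075, 1.0216, -0.5743, 1.3091, 1.0395, -0.3962]

-0.5075 1.0216 -0.5743 1.3091 1.0395 -0.3962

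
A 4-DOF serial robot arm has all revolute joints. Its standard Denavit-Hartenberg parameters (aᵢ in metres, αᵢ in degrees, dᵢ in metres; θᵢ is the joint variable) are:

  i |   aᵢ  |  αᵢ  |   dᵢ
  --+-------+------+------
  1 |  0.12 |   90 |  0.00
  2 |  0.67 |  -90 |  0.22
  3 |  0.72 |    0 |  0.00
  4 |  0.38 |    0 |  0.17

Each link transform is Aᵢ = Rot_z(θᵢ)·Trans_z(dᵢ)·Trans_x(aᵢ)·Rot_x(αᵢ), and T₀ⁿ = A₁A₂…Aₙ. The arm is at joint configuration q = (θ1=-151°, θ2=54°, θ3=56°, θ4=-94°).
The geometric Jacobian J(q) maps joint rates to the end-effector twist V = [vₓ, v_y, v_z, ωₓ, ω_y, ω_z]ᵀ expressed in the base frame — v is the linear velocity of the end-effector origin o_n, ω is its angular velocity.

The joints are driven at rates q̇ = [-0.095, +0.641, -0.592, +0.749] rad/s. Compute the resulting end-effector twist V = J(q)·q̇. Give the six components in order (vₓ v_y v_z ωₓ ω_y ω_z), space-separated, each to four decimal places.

0.3368 0.4912 0.7444 -0.1997 0.6222 -0.0027

o_n = [-0.6207, -0.5075, 1.2099]
J₁: ẑ×o_n = [0.5075, -0.6207, 0.0000], ω = ẑ
J2: z=[-0.4848, 0.8746, 0.0000] o=[-0.1050, -0.0582, 0.0000] → [1.0582, 0.5866, 0.6689, -0.4848, 0.8746, 0.0000]
J3: z=[0.7076, 0.3922, 0.5878] o=[-0.5561, -0.0567, 0.5420] → [0.5270, -0.5106, -0.2936, 0.7076, 0.3922, 0.5878]
J4: z=[0.7076, 0.3922, 0.5878] o=[-0.4736, -0.6935, 0.8678] → [0.0249, -0.3286, 0.1893, 0.7076, 0.3922, 0.5878]
V = J·q̇ = [0.3368, 0.4912, 0.7444, -0.1997, 0.6222, -0.0027]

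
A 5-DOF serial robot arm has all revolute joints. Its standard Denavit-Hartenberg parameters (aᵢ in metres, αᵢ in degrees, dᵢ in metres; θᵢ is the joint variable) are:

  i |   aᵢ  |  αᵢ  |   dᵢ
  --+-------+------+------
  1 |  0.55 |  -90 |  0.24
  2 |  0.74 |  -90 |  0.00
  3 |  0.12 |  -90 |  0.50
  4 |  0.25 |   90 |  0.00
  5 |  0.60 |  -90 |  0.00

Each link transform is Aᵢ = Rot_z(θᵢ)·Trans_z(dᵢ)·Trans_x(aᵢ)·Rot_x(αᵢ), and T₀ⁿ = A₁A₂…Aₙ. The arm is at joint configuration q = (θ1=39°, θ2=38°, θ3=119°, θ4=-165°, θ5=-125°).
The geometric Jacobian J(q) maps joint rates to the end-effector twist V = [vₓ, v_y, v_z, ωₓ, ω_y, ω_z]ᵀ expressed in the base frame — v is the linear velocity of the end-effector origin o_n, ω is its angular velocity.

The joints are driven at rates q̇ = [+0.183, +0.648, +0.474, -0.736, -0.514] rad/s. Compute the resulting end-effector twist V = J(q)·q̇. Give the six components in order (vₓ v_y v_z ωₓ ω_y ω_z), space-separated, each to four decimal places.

o_n = [1.1197, 0.3627, -0.7921]
J₁: ẑ×o_n = [-0.3627, 1.1197, 0.0000], ω = ẑ
J2: z=[-0.6293, 0.7771, 0.0000] o=[0.4274, 0.3461, 0.2400] → [-0.8021, -0.6495, -0.5485, -0.6293, 0.7771, 0.0000]
J3: z=[-0.4785, -0.3874, -0.7880] o=[0.8806, 0.7131, -0.2156] → [-0.0527, -0.4643, 0.2603, -0.4785, -0.3874, -0.7880]
J4: z=[-0.8407, -0.0570, 0.5385] o=[0.6718, 0.4090, -0.5738] → [0.0373, 0.0577, 0.0644, -0.8407, -0.0570, 0.5385]
J5: z=[0.3965, 0.6124, 0.6839] o=[0.5796, 0.6061, -0.6968] → [0.1081, 0.4071, -0.4273, 0.3965, 0.6124, 0.6839]
V = J·q̇ = [-0.6942, -0.6877, -0.0598, -0.2196, 0.0471, -0.9384]

-0.6942 -0.6877 -0.0598 -0.2196 0.0471 -0.9384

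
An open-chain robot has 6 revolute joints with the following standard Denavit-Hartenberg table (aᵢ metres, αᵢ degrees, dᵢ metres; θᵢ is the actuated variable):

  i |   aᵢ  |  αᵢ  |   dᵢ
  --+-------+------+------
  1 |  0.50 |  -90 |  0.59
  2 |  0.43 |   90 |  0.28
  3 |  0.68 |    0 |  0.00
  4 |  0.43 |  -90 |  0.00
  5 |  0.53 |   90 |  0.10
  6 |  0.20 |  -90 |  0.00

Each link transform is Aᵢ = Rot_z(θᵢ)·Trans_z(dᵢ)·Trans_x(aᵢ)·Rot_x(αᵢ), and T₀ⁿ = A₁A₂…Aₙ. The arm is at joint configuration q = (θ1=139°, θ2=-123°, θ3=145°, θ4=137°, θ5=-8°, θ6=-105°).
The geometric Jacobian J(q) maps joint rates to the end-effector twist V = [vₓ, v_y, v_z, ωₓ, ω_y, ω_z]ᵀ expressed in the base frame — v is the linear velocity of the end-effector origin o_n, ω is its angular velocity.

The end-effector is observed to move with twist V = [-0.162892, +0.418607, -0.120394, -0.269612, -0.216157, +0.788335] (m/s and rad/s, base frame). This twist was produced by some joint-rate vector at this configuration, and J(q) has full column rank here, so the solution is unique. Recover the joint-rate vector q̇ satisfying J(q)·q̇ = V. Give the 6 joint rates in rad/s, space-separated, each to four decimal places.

o_n = [-0.1947, 0.4782, 0.5283]
J₁: ẑ×o_n = [-0.4782, -0.1947, 0.0000], ω = ẑ
J2: z=[-0.6561, -0.7547, 0.0000] o=[-0.3774, 0.3280, 0.5900] → [0.0465, -0.0405, 0.0393, -0.6561, -0.7547, 0.0000]
J3: z=[0.6330, -0.5502, -0.5446] o=[-0.3843, -0.0369, 0.9506] → [0.5129, 0.1640, 0.4304, 0.6330, -0.5502, -0.5446]
J4: z=[0.6330, -0.5502, -0.5446] o=[-0.8691, -0.1323, 0.4835] → [0.3078, -0.3957, 0.7575, 0.6330, -0.5502, -0.5446]
J5: z=[0.2657, -0.5064, 0.8203] o=[-0.5565, 0.1532, 0.5584] → [-0.2514, 0.3048, 0.2695, 0.2657, -0.5064, 0.8203]
J6: z=[0.5256, -0.6373, -0.5636] o=[-0.1015, 0.4105, 0.6918] → [0.1424, 0.1384, -0.0237, 0.5256, -0.6373, -0.5636]
q̇ = J⁺·V = [0.1480, 0.2700, 0.5060, -0.6490, 0.5070, -0.2600]

0.1480 0.2700 0.5060 -0.6490 0.5070 -0.2600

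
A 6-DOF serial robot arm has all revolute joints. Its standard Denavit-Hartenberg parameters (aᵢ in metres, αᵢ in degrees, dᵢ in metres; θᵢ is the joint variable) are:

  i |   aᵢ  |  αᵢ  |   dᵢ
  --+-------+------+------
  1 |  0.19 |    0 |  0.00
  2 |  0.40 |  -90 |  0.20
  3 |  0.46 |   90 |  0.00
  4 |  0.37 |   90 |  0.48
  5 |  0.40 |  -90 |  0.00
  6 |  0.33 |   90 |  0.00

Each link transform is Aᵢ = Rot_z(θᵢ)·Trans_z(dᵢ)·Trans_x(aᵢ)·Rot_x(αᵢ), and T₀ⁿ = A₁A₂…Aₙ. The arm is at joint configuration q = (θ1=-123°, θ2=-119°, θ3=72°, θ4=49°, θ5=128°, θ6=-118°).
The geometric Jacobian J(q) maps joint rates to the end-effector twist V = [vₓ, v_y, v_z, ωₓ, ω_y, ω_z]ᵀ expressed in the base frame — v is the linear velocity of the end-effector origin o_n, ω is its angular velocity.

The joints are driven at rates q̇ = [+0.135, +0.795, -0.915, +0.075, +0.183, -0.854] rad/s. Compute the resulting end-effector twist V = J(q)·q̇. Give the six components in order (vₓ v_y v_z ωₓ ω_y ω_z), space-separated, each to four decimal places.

-1.3764 -0.3820 0.7691 0.1131 0.9101 0.5644

o_n = [-0.6885, 0.9959, -0.3753]
J₁: ẑ×o_n = [-0.9959, -0.6885, 0.0000], ω = ẑ
J2: z=[0.0000, 0.0000, 1.0000] o=[-0.1035, -0.1593, 0.0000] → [-1.1553, -0.5851, 0.0000, 0.0000, 0.0000, 1.0000]
J3: z=[-0.8829, -0.4695, 0.0000] o=[-0.2913, 0.1938, 0.2000] → [0.2701, -0.5080, -0.8947, -0.8829, -0.4695, 0.0000]
J4: z=[-0.4465, 0.8397, 0.3090] o=[-0.3580, 0.3193, -0.2375] → [-0.3248, -0.1637, -0.0245, -0.4465, 0.8397, 0.3090]
J5: z=[0.4698, 0.5139, -0.7178] o=[-0.8541, 0.6575, -0.3200] → [0.2144, -0.0928, 0.0739, 0.4698, 0.5139, -0.7178]
J6: z=[0.8750, -0.3788, 0.3014] o=[-0.8073, 0.9654, -0.0690] → [0.1069, 0.3039, 0.0717, 0.8750, -0.3788, 0.3014]
V = J·q̇ = [-1.3764, -0.3820, 0.7691, 0.1131, 0.9101, 0.5644]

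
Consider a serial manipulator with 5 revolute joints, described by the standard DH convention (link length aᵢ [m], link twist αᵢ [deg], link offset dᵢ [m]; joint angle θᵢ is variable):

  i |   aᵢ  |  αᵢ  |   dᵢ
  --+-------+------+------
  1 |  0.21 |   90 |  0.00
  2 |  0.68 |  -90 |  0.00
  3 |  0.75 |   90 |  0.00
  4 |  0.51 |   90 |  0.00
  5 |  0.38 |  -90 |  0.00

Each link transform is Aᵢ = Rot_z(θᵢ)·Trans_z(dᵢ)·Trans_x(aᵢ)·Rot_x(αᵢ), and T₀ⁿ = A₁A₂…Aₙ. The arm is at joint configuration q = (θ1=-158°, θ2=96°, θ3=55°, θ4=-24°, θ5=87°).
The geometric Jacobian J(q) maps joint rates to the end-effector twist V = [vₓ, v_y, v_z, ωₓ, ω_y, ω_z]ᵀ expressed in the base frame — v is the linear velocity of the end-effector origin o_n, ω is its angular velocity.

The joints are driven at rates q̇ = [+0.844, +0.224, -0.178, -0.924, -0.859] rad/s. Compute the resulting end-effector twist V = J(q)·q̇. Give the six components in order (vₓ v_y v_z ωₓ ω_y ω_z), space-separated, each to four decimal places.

0.5034 0.0766 0.2516 0.7274 -0.3448 0.2271

o_n = [0.0683, -0.8279, 1.7119]
J₁: ẑ×o_n = [0.8279, 0.0683, -0.0000], ω = ẑ
J2: z=[-0.3746, 0.9272, 0.0000] o=[-0.1947, -0.0787, 0.0000] → [1.5873, 0.6413, 0.0368, -0.3746, 0.9272, 0.0000]
J3: z=[0.9221, 0.3726, -0.1045] o=[-0.1288, -0.0520, 0.6763] → [0.3047, -0.9756, -0.7889, 0.9221, 0.3726, -0.1045]
J4: z=[-0.1355, 0.5639, 0.8147] o=[0.1430, -0.6048, 1.1041] → [0.5245, 0.0215, 0.0723, -0.1355, 0.5639, 0.8147]
J5: z=[-0.9898, -0.0406, -0.1365] o=[0.1206, -1.0255, 1.3916] → [0.0140, 0.3242, -0.1977, -0.9898, -0.0406, -0.1365]
V = J·q̇ = [0.5034, 0.0766, 0.2516, 0.7274, -0.3448, 0.2271]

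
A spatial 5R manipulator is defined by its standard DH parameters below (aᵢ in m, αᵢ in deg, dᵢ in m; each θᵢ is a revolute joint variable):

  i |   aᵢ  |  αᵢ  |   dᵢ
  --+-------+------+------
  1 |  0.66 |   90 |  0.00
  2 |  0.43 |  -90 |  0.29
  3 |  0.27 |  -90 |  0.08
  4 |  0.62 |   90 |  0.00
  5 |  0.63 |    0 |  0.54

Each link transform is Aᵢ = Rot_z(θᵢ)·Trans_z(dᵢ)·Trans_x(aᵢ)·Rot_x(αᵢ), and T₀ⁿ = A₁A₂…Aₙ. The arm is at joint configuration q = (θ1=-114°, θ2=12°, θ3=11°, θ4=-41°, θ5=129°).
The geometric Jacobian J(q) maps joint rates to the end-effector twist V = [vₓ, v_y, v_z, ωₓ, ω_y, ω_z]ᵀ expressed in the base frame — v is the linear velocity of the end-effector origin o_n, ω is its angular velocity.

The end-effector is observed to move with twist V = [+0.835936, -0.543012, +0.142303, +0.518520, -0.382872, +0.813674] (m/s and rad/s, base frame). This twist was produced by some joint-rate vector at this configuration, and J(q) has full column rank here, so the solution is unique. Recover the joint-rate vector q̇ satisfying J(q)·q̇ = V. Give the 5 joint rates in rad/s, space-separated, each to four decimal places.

o_n = [-0.1929, -0.9414, 0.7075]
J₁: ẑ×o_n = [0.9414, -0.1929, 0.0000], ω = ẑ
J2: z=[-0.9135, 0.4067, 0.0000] o=[-0.2684, -0.6029, 0.0000] → [0.2878, 0.6464, 0.2784, -0.9135, 0.4067, 0.0000]
J3: z=[0.0846, 0.1899, 0.9781] o=[-0.7044, -0.8692, 0.0894] → [0.1880, 0.4481, -0.1033, 0.0846, 0.1899, 0.9781]
J4: z=[0.9727, -0.2288, -0.0397] o=[-0.7561, -1.1118, 0.2228] → [-0.1041, -0.4939, 0.2946, 0.9727, -0.2288, -0.0397]
J5: z=[0.2057, 0.7697, 0.6043] o=[-0.8228, -1.4813, 0.7161] → [-0.3329, 0.3825, -0.3739, 0.2057, 0.7697, 0.6043]
q̇ = J⁺·V = [0.8600, -0.2300, 0.1560, 0.3680, -0.3050]

0.8600 -0.2300 0.1560 0.3680 -0.3050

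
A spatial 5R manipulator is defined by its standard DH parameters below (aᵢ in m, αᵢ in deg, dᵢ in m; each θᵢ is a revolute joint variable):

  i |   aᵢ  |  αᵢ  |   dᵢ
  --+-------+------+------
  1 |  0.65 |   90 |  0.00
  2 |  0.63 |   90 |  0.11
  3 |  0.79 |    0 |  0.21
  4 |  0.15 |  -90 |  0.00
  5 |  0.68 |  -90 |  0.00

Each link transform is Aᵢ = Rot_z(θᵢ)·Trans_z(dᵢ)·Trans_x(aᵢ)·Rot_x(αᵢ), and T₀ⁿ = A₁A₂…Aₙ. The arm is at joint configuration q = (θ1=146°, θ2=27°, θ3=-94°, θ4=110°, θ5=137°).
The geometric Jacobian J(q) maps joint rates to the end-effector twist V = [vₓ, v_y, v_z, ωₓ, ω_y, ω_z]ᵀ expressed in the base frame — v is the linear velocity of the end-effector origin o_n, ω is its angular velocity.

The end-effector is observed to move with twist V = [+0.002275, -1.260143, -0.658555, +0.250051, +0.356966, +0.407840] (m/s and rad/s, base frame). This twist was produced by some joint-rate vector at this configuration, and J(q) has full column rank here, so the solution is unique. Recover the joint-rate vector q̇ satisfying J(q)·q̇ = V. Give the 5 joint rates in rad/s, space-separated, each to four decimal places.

0.9920 -0.5130 0.0200 0.4970 0.9870

o_n = [-1.0541, -0.2224, 0.3355]
J₁: ẑ×o_n = [0.2224, -1.0541, 0.0000], ω = ẑ
J2: z=[0.5592, 0.8290, 0.0000] o=[-0.5389, 0.3635, 0.0000] → [0.2782, -0.1876, 0.0996, 0.5592, 0.8290, 0.0000]
J3: z=[-0.3764, 0.2539, -0.8910] o=[-0.9427, 0.7686, 0.2860] → [-0.8704, 0.1179, 0.4012, -0.3764, 0.2539, -0.8910]
J4: z=[-0.3764, 0.2539, -0.8910] o=[-1.4217, 0.1411, 0.0739] → [-0.2574, -0.2291, 0.0435, -0.3764, 0.2539, -0.8910]
J5: z=[0.7411, 0.6596, -0.1251] o=[-1.5051, 0.2472, 0.1393] → [0.0706, -0.2018, -0.6455, 0.7411, 0.6596, -0.1251]
q̇ = J⁺·V = [0.9920, -0.5130, 0.0200, 0.4970, 0.9870]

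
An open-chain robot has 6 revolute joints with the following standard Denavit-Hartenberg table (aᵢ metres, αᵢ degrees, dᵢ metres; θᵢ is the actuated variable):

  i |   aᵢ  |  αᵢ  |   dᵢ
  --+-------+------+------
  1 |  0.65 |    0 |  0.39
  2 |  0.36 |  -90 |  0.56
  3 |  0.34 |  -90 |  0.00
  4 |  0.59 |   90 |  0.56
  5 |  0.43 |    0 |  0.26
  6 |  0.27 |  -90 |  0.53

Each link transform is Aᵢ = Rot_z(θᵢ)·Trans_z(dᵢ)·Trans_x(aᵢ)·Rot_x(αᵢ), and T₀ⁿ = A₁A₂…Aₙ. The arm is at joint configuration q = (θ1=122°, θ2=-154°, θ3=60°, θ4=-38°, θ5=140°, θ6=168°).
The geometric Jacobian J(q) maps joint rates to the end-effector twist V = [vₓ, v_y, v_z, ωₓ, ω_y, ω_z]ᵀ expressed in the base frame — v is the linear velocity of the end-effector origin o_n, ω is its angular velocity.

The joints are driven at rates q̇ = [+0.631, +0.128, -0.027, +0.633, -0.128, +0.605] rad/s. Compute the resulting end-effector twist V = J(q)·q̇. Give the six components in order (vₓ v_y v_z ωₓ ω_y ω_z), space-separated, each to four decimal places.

-0.6519 0.1078 -0.6515 -0.4045 0.6642 0.6968

o_n = [0.0525, 1.3471, 0.4737]
J₁: ẑ×o_n = [-1.3471, 0.0525, 0.0000], ω = ẑ
J2: z=[0.0000, 0.0000, 1.0000] o=[-0.3444, 0.5512, 0.3900] → [-0.7959, 0.3970, 0.0000, 0.0000, 0.0000, 1.0000]
J3: z=[0.5299, 0.8480, 0.0000] o=[-0.0392, 0.3605, 0.9500] → [-0.4040, 0.2524, 0.4451, 0.5299, 0.8480, 0.0000]
J4: z=[-0.7344, 0.4589, -0.5000] o=[0.1050, 0.2704, 0.6556] → [0.4549, -0.1073, -0.7667, -0.7344, 0.4589, -0.5000]
J5: z=[0.1565, 0.8314, 0.5332] o=[0.0834, 0.7122, -0.0271] → [0.0778, -0.0948, 0.1250, 0.1565, 0.8314, 0.5332]
J6: z=[0.1565, 0.8314, 0.5332] o=[-0.2965, 0.9520, 0.1981] → [0.0184, 0.1429, -0.2283, 0.1565, 0.8314, 0.5332]
V = J·q̇ = [-0.6519, 0.1078, -0.6515, -0.4045, 0.6642, 0.6968]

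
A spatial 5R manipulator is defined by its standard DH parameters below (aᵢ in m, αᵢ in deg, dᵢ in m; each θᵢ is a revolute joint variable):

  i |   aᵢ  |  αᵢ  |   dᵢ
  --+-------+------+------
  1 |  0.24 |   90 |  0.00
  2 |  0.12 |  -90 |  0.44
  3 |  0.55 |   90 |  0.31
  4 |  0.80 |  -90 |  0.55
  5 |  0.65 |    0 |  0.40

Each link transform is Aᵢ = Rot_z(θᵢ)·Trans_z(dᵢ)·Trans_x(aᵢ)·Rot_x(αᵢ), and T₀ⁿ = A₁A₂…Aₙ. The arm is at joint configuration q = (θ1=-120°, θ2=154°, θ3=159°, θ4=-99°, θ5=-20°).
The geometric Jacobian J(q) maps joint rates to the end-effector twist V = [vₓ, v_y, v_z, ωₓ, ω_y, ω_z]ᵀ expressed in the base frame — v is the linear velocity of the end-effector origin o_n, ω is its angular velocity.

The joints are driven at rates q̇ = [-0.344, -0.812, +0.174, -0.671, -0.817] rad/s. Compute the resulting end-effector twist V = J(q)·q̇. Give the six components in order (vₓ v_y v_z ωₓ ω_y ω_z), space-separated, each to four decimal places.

-0.2932 0.0628 -0.2762 0.2069 0.5656 -0.3904

o_n = [-0.0286, -1.1308, 0.9075]
J₁: ẑ×o_n = [1.1308, -0.0286, 0.0000], ω = ẑ
J2: z=[-0.8660, 0.5000, 0.0000] o=[-0.1200, -0.2078, 0.0000] → [0.4538, 0.7859, 0.7536, -0.8660, 0.5000, 0.0000]
J3: z=[0.2192, 0.3796, -0.8988] o=[-0.4471, 0.1056, 0.0526] → [-0.7867, -0.5635, -0.4299, 0.2192, 0.3796, -0.8988]
J4: z=[0.9696, -0.1878, 0.1571] o=[-0.4392, -0.2750, -0.4511] → [-0.1208, -1.2527, -0.7526, 0.9696, -0.1878, 0.1571]
J5: z=[-0.1421, -0.9541, -0.2636] o=[-0.0655, -0.5649, 0.3967] → [-0.6365, 0.0629, 0.1156, -0.1421, -0.9541, -0.2636]
V = J·q̇ = [-0.2932, 0.0628, -0.2762, 0.2069, 0.5656, -0.3904]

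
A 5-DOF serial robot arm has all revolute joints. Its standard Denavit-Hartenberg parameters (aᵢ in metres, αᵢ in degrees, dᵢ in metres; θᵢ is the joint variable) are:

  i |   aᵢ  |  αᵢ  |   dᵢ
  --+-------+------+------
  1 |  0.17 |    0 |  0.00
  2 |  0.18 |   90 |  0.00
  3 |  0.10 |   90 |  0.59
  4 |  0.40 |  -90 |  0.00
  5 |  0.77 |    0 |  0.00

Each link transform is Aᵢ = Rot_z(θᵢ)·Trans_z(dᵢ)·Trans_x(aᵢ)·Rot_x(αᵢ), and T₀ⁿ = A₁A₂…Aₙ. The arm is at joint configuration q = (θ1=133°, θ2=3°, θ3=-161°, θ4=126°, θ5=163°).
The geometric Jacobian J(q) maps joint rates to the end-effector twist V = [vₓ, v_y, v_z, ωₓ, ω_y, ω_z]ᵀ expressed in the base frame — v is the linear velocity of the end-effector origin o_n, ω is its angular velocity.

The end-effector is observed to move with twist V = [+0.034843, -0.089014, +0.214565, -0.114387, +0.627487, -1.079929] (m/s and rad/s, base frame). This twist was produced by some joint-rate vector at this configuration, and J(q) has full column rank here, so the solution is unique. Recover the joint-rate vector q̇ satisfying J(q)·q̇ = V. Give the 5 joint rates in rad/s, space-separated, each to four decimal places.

-0.9630 0.2250 0.6470 -0.4920 0.4680

o_n = [0.1252, 0.3334, -0.3098]
J₁: ẑ×o_n = [-0.3334, 0.1252, 0.0000], ω = ẑ
J2: z=[0.0000, 0.0000, 1.0000] o=[-0.1159, 0.1243, 0.0000] → [-0.2091, 0.2411, 0.0000, 0.0000, 0.0000, 1.0000]
J3: z=[0.6947, 0.7193, 0.0000] o=[-0.2454, 0.2494, 0.0000] → [-0.2228, 0.2152, -0.2082, 0.6947, 0.7193, 0.0000]
J4: z=[0.2342, -0.2262, 0.9455] o=[0.2324, 0.6081, -0.0326] → [0.3224, -0.0365, -0.0886, 0.2342, -0.2262, 0.9455]
J5: z=[-0.9586, 0.1086, 0.2634] o=[0.2973, 0.9953, 0.0440] → [0.1359, -0.3845, 0.6532, -0.9586, 0.1086, 0.2634]
q̇ = J⁺·V = [-0.9630, 0.2250, 0.6470, -0.4920, 0.4680]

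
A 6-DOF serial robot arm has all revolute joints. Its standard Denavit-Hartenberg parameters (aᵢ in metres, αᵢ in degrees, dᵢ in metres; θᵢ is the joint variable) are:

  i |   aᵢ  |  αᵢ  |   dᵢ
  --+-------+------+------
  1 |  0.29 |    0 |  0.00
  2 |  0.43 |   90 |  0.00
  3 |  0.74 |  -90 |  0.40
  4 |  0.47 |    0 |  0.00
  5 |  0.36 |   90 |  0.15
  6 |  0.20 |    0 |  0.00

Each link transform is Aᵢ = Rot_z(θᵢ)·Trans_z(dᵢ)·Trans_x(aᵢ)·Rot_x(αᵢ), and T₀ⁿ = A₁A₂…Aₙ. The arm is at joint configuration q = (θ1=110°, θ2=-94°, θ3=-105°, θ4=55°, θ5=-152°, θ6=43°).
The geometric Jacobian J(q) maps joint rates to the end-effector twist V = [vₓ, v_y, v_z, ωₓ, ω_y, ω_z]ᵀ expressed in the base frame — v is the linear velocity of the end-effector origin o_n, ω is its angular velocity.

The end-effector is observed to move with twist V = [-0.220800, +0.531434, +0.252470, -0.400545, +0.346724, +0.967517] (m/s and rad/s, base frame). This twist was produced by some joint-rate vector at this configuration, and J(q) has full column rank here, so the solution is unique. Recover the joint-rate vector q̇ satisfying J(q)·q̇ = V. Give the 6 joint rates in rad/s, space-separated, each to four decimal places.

0.7130 0.3650 -0.4660 0.3640 -0.6150 -0.1830

o_n = [0.4869, -0.0978, -0.9897]
J₁: ẑ×o_n = [0.0978, 0.4869, -0.0000], ω = ẑ
J2: z=[0.0000, 0.0000, 1.0000] o=[-0.0992, 0.2725, 0.0000] → [0.3703, 0.5861, -0.0000, 0.0000, 0.0000, 1.0000]
J3: z=[0.2756, -0.9613, 0.0000] o=[0.3142, 0.3910, 0.0000] → [0.9514, 0.2728, 0.0313, 0.2756, -0.9613, 0.0000]
J4: z=[0.9285, 0.2662, -0.2588] o=[0.2403, -0.0463, -0.7148] → [-0.0865, 0.1914, -0.1135, 0.9285, 0.2662, -0.2588]
J5: z=[0.9285, 0.2662, -0.2588] o=[0.0671, 0.3046, -0.9752] → [-0.1080, -0.0952, -0.4854, 0.9285, 0.2662, -0.2588]
J6: z=[0.2133, 0.1880, 0.9587] o=[0.3158, 0.0042, -0.9716] → [0.0944, 0.1679, -0.0539, 0.2133, 0.1880, 0.9587]
q̇ = J⁺·V = [0.7130, 0.3650, -0.4660, 0.3640, -0.6150, -0.1830]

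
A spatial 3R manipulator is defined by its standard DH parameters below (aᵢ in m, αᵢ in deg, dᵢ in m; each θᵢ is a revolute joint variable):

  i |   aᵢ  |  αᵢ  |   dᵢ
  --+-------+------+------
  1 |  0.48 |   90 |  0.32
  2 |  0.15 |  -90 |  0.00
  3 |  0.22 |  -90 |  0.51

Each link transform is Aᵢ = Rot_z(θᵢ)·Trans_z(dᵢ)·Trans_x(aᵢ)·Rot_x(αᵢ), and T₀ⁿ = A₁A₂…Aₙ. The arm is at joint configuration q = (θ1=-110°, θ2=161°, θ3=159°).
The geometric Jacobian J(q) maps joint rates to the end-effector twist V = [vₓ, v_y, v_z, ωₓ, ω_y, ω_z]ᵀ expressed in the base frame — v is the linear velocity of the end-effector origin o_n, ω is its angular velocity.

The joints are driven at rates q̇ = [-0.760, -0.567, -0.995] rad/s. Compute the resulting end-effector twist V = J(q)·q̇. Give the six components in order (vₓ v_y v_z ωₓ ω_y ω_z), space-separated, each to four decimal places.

o_n = [-0.0512, -0.3712, -0.1802]
J₁: ẑ×o_n = [0.3712, -0.0512, 0.0000], ω = ẑ
J2: z=[-0.9397, 0.3420, 0.0000] o=[-0.1642, -0.4511, 0.3200] → [-0.1711, -0.4701, -0.1137, -0.9397, 0.3420, 0.0000]
J3: z=[0.1114, 0.3059, -0.9455] o=[-0.1157, -0.3178, 0.3688] → [-0.2185, 0.0002, -0.0257, 0.1114, 0.3059, -0.9455]
V = J·q̇ = [0.0323, 0.3053, 0.0900, 0.4220, -0.4983, 0.1808]

0.0323 0.3053 0.0900 0.4220 -0.4983 0.1808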